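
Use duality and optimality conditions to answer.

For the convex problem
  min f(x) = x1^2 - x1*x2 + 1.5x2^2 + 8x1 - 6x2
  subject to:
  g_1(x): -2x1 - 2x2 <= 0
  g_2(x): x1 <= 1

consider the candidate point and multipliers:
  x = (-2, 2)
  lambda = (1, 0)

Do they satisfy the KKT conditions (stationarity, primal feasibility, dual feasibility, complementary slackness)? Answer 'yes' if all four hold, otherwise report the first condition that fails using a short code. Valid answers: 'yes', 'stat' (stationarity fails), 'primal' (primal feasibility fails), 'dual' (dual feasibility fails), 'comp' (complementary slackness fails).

Gradient of f: grad f(x) = Q x + c = (2, 2)
Constraint values g_i(x) = a_i^T x - b_i:
  g_1((-2, 2)) = 0
  g_2((-2, 2)) = -3
Stationarity residual: grad f(x) + sum_i lambda_i a_i = (0, 0)
  -> stationarity OK
Primal feasibility (all g_i <= 0): OK
Dual feasibility (all lambda_i >= 0): OK
Complementary slackness (lambda_i * g_i(x) = 0 for all i): OK

Verdict: yes, KKT holds.

yes


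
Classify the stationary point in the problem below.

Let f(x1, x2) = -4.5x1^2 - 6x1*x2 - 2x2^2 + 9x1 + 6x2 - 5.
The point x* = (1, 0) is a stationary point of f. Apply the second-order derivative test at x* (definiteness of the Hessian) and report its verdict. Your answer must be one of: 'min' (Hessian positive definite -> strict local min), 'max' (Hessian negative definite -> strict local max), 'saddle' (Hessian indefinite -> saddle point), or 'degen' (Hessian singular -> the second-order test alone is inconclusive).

Compute the Hessian H = grad^2 f:
  H = [[-9, -6], [-6, -4]]
Verify stationarity: grad f(x*) = H x* + g = (0, 0).
Eigenvalues of H: -13, 0.
H has a zero eigenvalue (singular; negative semidefinite but not definite), so H is neither positive definite, negative definite, nor indefinite. The second-order test alone is inconclusive -> degen.
(Indeed, f is constant along the null direction of H through x*, so x* is not a strict local extremum.)

degen


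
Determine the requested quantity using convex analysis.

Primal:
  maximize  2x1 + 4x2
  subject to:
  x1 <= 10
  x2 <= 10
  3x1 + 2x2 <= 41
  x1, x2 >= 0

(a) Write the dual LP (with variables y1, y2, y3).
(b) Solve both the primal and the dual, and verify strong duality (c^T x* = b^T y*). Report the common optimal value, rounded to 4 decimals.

The standard primal-dual pair for 'max c^T x s.t. A x <= b, x >= 0' is:
  Dual:  min b^T y  s.t.  A^T y >= c,  y >= 0.

So the dual LP is:
  minimize  10y1 + 10y2 + 41y3
  subject to:
    y1 + 3y3 >= 2
    y2 + 2y3 >= 4
    y1, y2, y3 >= 0

Solving the primal: x* = (7, 10).
  primal value c^T x* = 54.
Solving the dual: y* = (0, 2.6667, 0.6667).
  dual value b^T y* = 54.
Strong duality: c^T x* = b^T y*. Confirmed.

54


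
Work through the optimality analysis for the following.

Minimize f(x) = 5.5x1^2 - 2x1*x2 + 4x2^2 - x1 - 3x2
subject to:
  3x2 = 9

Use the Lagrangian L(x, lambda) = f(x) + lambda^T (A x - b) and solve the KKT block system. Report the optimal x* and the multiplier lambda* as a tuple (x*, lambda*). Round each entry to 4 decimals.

Form the Lagrangian:
  L(x, lambda) = (1/2) x^T Q x + c^T x + lambda^T (A x - b)
Stationarity (grad_x L = 0): Q x + c + A^T lambda = 0.
Primal feasibility: A x = b.

This gives the KKT block system:
  [ Q   A^T ] [ x     ]   [-c ]
  [ A    0  ] [ lambda ] = [ b ]

Solving the linear system:
  x*      = (0.6364, 3)
  lambda* = (-6.5758)
  f(x*)   = 24.7727

x* = (0.6364, 3), lambda* = (-6.5758)


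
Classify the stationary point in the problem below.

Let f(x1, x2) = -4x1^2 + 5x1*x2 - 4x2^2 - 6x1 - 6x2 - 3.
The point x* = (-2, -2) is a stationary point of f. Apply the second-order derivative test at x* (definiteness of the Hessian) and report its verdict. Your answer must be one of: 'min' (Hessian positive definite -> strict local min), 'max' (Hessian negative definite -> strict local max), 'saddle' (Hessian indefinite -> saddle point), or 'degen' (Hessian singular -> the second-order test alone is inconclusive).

Compute the Hessian H = grad^2 f:
  H = [[-8, 5], [5, -8]]
Verify stationarity: grad f(x*) = H x* + g = (0, 0).
Eigenvalues of H: -13, -3.
Both eigenvalues < 0, so H is negative definite -> x* is a strict local max.

max


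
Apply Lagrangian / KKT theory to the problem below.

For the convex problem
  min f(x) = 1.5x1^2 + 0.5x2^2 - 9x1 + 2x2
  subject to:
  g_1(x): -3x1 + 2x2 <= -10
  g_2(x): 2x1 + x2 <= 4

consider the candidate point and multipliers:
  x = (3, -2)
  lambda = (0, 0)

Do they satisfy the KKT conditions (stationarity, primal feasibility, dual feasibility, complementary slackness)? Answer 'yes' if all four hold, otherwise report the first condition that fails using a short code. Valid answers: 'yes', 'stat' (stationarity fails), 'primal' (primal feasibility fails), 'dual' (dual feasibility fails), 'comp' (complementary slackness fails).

Gradient of f: grad f(x) = Q x + c = (0, 0)
Constraint values g_i(x) = a_i^T x - b_i:
  g_1((3, -2)) = -3
  g_2((3, -2)) = 0
Stationarity residual: grad f(x) + sum_i lambda_i a_i = (0, 0)
  -> stationarity OK
Primal feasibility (all g_i <= 0): OK
Dual feasibility (all lambda_i >= 0): OK
Complementary slackness (lambda_i * g_i(x) = 0 for all i): OK

Verdict: yes, KKT holds.

yes


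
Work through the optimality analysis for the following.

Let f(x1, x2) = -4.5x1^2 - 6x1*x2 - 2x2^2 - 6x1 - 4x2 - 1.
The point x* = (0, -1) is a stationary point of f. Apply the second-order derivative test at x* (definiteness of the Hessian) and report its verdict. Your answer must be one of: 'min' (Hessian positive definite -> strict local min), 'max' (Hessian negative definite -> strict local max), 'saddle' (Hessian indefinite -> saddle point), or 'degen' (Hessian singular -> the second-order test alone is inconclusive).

Compute the Hessian H = grad^2 f:
  H = [[-9, -6], [-6, -4]]
Verify stationarity: grad f(x*) = H x* + g = (0, 0).
Eigenvalues of H: -13, 0.
H has a zero eigenvalue (singular; negative semidefinite but not definite), so H is neither positive definite, negative definite, nor indefinite. The second-order test alone is inconclusive -> degen.
(Indeed, f is constant along the null direction of H through x*, so x* is not a strict local extremum.)

degen


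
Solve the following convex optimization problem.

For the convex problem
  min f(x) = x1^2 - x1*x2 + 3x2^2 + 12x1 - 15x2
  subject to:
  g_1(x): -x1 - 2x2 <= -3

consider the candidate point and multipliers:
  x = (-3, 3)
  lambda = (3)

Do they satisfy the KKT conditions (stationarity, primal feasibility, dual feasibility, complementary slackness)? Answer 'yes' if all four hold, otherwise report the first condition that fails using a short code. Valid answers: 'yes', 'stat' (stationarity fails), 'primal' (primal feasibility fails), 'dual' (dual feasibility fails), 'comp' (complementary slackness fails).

Gradient of f: grad f(x) = Q x + c = (3, 6)
Constraint values g_i(x) = a_i^T x - b_i:
  g_1((-3, 3)) = 0
Stationarity residual: grad f(x) + sum_i lambda_i a_i = (0, 0)
  -> stationarity OK
Primal feasibility (all g_i <= 0): OK
Dual feasibility (all lambda_i >= 0): OK
Complementary slackness (lambda_i * g_i(x) = 0 for all i): OK

Verdict: yes, KKT holds.

yes


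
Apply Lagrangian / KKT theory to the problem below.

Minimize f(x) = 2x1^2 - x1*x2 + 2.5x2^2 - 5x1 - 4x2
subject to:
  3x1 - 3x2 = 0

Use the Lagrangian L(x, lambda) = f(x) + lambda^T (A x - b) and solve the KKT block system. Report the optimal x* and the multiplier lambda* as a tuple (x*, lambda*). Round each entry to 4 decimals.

Form the Lagrangian:
  L(x, lambda) = (1/2) x^T Q x + c^T x + lambda^T (A x - b)
Stationarity (grad_x L = 0): Q x + c + A^T lambda = 0.
Primal feasibility: A x = b.

This gives the KKT block system:
  [ Q   A^T ] [ x     ]   [-c ]
  [ A    0  ] [ lambda ] = [ b ]

Solving the linear system:
  x*      = (1.2857, 1.2857)
  lambda* = (0.381)
  f(x*)   = -5.7857

x* = (1.2857, 1.2857), lambda* = (0.381)


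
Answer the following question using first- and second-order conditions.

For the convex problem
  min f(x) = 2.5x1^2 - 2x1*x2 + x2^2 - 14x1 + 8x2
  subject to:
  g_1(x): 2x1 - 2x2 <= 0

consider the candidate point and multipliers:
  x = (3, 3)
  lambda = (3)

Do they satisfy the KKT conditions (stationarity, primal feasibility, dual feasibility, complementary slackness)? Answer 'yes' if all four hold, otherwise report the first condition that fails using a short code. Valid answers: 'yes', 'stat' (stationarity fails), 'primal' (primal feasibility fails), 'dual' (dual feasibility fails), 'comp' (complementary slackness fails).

Gradient of f: grad f(x) = Q x + c = (-5, 8)
Constraint values g_i(x) = a_i^T x - b_i:
  g_1((3, 3)) = 0
Stationarity residual: grad f(x) + sum_i lambda_i a_i = (1, 2)
  -> stationarity FAILS
Primal feasibility (all g_i <= 0): OK
Dual feasibility (all lambda_i >= 0): OK
Complementary slackness (lambda_i * g_i(x) = 0 for all i): OK

Verdict: the first failing condition is stationarity -> stat.

stat


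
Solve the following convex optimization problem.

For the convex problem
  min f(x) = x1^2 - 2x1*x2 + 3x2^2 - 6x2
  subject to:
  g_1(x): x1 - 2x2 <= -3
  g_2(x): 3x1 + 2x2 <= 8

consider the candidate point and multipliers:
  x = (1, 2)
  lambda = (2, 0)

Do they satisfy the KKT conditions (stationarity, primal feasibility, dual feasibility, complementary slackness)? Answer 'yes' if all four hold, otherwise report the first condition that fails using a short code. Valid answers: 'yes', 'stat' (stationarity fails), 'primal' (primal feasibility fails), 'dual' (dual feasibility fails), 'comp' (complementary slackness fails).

Gradient of f: grad f(x) = Q x + c = (-2, 4)
Constraint values g_i(x) = a_i^T x - b_i:
  g_1((1, 2)) = 0
  g_2((1, 2)) = -1
Stationarity residual: grad f(x) + sum_i lambda_i a_i = (0, 0)
  -> stationarity OK
Primal feasibility (all g_i <= 0): OK
Dual feasibility (all lambda_i >= 0): OK
Complementary slackness (lambda_i * g_i(x) = 0 for all i): OK

Verdict: yes, KKT holds.

yes


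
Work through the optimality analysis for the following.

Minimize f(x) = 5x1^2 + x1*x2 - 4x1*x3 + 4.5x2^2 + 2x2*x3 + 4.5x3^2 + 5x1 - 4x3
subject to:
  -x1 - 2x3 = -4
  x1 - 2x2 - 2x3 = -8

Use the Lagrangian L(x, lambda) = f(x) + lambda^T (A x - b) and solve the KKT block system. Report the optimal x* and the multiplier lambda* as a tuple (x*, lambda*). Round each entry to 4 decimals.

Form the Lagrangian:
  L(x, lambda) = (1/2) x^T Q x + c^T x + lambda^T (A x - b)
Stationarity (grad_x L = 0): Q x + c + A^T lambda = 0.
Primal feasibility: A x = b.

This gives the KKT block system:
  [ Q   A^T ] [ x     ]   [-c ]
  [ A    0  ] [ lambda ] = [ b ]

Solving the linear system:
  x*      = (-0.4752, 1.5248, 2.2376)
  lambda* = (1.6832, 8.8614)
  f(x*)   = 33.1485

x* = (-0.4752, 1.5248, 2.2376), lambda* = (1.6832, 8.8614)


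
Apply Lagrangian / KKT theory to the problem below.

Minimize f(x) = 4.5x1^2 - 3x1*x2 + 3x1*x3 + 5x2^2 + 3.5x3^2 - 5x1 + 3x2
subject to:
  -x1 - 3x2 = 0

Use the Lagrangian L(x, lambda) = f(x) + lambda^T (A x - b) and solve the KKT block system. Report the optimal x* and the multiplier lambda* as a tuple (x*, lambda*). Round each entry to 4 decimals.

Form the Lagrangian:
  L(x, lambda) = (1/2) x^T Q x + c^T x + lambda^T (A x - b)
Stationarity (grad_x L = 0): Q x + c + A^T lambda = 0.
Primal feasibility: A x = b.

This gives the KKT block system:
  [ Q   A^T ] [ x     ]   [-c ]
  [ A    0  ] [ lambda ] = [ b ]

Solving the linear system:
  x*      = (0.5543, -0.1848, -0.2375)
  lambda* = (-0.1701)
  f(x*)   = -1.6628

x* = (0.5543, -0.1848, -0.2375), lambda* = (-0.1701)


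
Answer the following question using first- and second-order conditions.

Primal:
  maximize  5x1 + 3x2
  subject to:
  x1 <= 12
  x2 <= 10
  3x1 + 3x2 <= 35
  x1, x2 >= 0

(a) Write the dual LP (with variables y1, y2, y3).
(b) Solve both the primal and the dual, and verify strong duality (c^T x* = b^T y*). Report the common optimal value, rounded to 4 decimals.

The standard primal-dual pair for 'max c^T x s.t. A x <= b, x >= 0' is:
  Dual:  min b^T y  s.t.  A^T y >= c,  y >= 0.

So the dual LP is:
  minimize  12y1 + 10y2 + 35y3
  subject to:
    y1 + 3y3 >= 5
    y2 + 3y3 >= 3
    y1, y2, y3 >= 0

Solving the primal: x* = (11.6667, 0).
  primal value c^T x* = 58.3333.
Solving the dual: y* = (0, 0, 1.6667).
  dual value b^T y* = 58.3333.
Strong duality: c^T x* = b^T y*. Confirmed.

58.3333


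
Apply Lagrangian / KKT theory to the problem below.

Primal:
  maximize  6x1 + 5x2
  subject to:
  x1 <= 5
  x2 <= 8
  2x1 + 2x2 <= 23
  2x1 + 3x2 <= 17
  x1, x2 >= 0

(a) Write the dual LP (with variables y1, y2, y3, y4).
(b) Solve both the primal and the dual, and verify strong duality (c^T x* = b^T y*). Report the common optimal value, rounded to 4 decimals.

The standard primal-dual pair for 'max c^T x s.t. A x <= b, x >= 0' is:
  Dual:  min b^T y  s.t.  A^T y >= c,  y >= 0.

So the dual LP is:
  minimize  5y1 + 8y2 + 23y3 + 17y4
  subject to:
    y1 + 2y3 + 2y4 >= 6
    y2 + 2y3 + 3y4 >= 5
    y1, y2, y3, y4 >= 0

Solving the primal: x* = (5, 2.3333).
  primal value c^T x* = 41.6667.
Solving the dual: y* = (2.6667, 0, 0, 1.6667).
  dual value b^T y* = 41.6667.
Strong duality: c^T x* = b^T y*. Confirmed.

41.6667


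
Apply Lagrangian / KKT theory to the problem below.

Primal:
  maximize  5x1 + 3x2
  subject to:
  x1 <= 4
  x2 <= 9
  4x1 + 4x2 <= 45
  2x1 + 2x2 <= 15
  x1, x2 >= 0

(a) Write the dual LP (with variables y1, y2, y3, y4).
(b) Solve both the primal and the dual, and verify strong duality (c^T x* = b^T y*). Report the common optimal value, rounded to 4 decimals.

The standard primal-dual pair for 'max c^T x s.t. A x <= b, x >= 0' is:
  Dual:  min b^T y  s.t.  A^T y >= c,  y >= 0.

So the dual LP is:
  minimize  4y1 + 9y2 + 45y3 + 15y4
  subject to:
    y1 + 4y3 + 2y4 >= 5
    y2 + 4y3 + 2y4 >= 3
    y1, y2, y3, y4 >= 0

Solving the primal: x* = (4, 3.5).
  primal value c^T x* = 30.5.
Solving the dual: y* = (2, 0, 0, 1.5).
  dual value b^T y* = 30.5.
Strong duality: c^T x* = b^T y*. Confirmed.

30.5


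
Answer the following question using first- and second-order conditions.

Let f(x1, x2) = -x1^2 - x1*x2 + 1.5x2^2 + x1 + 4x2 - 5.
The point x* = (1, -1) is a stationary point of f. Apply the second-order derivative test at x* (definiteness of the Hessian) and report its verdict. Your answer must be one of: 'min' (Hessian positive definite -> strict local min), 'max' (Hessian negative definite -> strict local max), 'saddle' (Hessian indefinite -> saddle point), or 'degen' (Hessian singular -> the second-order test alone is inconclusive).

Compute the Hessian H = grad^2 f:
  H = [[-2, -1], [-1, 3]]
Verify stationarity: grad f(x*) = H x* + g = (0, 0).
Eigenvalues of H: -2.1926, 3.1926.
Eigenvalues have mixed signs, so H is indefinite -> x* is a saddle point.

saddle


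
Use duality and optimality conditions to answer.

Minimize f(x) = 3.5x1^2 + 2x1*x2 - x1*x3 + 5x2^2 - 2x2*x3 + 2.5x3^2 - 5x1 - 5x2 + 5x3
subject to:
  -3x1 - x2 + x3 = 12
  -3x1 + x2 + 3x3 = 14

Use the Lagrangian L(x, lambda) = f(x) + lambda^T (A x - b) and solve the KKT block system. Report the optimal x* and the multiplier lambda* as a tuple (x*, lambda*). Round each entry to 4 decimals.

Form the Lagrangian:
  L(x, lambda) = (1/2) x^T Q x + c^T x + lambda^T (A x - b)
Stationarity (grad_x L = 0): Q x + c + A^T lambda = 0.
Primal feasibility: A x = b.

This gives the KKT block system:
  [ Q   A^T ] [ x     ]   [-c ]
  [ A    0  ] [ lambda ] = [ b ]

Solving the linear system:
  x*      = (-3.9202, 0.3804, 0.6196)
  lambda* = (-10.5215, -0.2454)
  f(x*)   = 75.2454

x* = (-3.9202, 0.3804, 0.6196), lambda* = (-10.5215, -0.2454)


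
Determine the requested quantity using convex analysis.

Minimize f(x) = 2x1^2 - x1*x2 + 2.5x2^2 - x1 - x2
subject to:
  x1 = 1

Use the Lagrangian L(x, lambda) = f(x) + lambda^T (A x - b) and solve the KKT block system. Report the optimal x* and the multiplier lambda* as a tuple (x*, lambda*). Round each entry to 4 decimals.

Form the Lagrangian:
  L(x, lambda) = (1/2) x^T Q x + c^T x + lambda^T (A x - b)
Stationarity (grad_x L = 0): Q x + c + A^T lambda = 0.
Primal feasibility: A x = b.

This gives the KKT block system:
  [ Q   A^T ] [ x     ]   [-c ]
  [ A    0  ] [ lambda ] = [ b ]

Solving the linear system:
  x*      = (1, 0.4)
  lambda* = (-2.6)
  f(x*)   = 0.6

x* = (1, 0.4), lambda* = (-2.6)


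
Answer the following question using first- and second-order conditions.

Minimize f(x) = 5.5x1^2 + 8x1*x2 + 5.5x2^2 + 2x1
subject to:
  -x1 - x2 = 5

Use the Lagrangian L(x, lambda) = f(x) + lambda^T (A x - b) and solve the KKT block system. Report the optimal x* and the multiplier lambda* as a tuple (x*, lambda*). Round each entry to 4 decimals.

Form the Lagrangian:
  L(x, lambda) = (1/2) x^T Q x + c^T x + lambda^T (A x - b)
Stationarity (grad_x L = 0): Q x + c + A^T lambda = 0.
Primal feasibility: A x = b.

This gives the KKT block system:
  [ Q   A^T ] [ x     ]   [-c ]
  [ A    0  ] [ lambda ] = [ b ]

Solving the linear system:
  x*      = (-2.8333, -2.1667)
  lambda* = (-46.5)
  f(x*)   = 113.4167

x* = (-2.8333, -2.1667), lambda* = (-46.5)


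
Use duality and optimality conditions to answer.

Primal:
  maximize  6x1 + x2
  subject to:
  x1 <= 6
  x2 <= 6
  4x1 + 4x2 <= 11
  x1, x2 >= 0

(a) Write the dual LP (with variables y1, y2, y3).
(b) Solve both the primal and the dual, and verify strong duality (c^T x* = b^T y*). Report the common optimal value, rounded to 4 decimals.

The standard primal-dual pair for 'max c^T x s.t. A x <= b, x >= 0' is:
  Dual:  min b^T y  s.t.  A^T y >= c,  y >= 0.

So the dual LP is:
  minimize  6y1 + 6y2 + 11y3
  subject to:
    y1 + 4y3 >= 6
    y2 + 4y3 >= 1
    y1, y2, y3 >= 0

Solving the primal: x* = (2.75, 0).
  primal value c^T x* = 16.5.
Solving the dual: y* = (0, 0, 1.5).
  dual value b^T y* = 16.5.
Strong duality: c^T x* = b^T y*. Confirmed.

16.5


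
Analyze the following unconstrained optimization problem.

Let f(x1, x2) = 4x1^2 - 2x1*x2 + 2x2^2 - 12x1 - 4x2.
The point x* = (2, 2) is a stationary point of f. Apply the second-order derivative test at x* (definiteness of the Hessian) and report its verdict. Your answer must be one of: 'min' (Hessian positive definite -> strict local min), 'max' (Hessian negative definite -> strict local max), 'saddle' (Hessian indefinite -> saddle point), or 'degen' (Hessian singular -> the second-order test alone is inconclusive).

Compute the Hessian H = grad^2 f:
  H = [[8, -2], [-2, 4]]
Verify stationarity: grad f(x*) = H x* + g = (0, 0).
Eigenvalues of H: 3.1716, 8.8284.
Both eigenvalues > 0, so H is positive definite -> x* is a strict local min.

min


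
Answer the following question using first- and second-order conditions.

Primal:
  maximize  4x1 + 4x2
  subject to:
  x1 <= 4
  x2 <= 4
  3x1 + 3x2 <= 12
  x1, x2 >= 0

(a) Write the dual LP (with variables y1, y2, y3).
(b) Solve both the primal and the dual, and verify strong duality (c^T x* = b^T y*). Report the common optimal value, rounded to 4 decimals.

The standard primal-dual pair for 'max c^T x s.t. A x <= b, x >= 0' is:
  Dual:  min b^T y  s.t.  A^T y >= c,  y >= 0.

So the dual LP is:
  minimize  4y1 + 4y2 + 12y3
  subject to:
    y1 + 3y3 >= 4
    y2 + 3y3 >= 4
    y1, y2, y3 >= 0

Solving the primal: x* = (0, 4).
  primal value c^T x* = 16.
Solving the dual: y* = (0, 0, 1.3333).
  dual value b^T y* = 16.
Strong duality: c^T x* = b^T y*. Confirmed.

16


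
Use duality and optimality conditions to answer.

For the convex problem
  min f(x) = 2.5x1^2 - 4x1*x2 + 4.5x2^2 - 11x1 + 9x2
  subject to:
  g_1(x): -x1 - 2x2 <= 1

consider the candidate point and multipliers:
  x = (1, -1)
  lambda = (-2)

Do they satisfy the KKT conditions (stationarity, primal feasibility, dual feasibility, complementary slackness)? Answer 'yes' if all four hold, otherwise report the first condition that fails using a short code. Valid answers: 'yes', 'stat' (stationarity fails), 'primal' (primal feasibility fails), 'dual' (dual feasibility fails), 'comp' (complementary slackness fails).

Gradient of f: grad f(x) = Q x + c = (-2, -4)
Constraint values g_i(x) = a_i^T x - b_i:
  g_1((1, -1)) = 0
Stationarity residual: grad f(x) + sum_i lambda_i a_i = (0, 0)
  -> stationarity OK
Primal feasibility (all g_i <= 0): OK
Dual feasibility (all lambda_i >= 0): FAILS
Complementary slackness (lambda_i * g_i(x) = 0 for all i): OK

Verdict: the first failing condition is dual_feasibility -> dual.

dual


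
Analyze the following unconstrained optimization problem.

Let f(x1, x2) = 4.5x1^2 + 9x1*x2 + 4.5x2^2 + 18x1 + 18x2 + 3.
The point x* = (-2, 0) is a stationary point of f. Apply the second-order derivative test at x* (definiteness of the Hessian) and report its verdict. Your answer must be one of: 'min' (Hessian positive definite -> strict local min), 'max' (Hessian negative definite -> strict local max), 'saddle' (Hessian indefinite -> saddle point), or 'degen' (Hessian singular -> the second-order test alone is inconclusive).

Compute the Hessian H = grad^2 f:
  H = [[9, 9], [9, 9]]
Verify stationarity: grad f(x*) = H x* + g = (0, 0).
Eigenvalues of H: 0, 18.
H has a zero eigenvalue (singular; positive semidefinite but not definite), so H is neither positive definite, negative definite, nor indefinite. The second-order test alone is inconclusive -> degen.
(Indeed, f is constant along the null direction of H through x*, so x* is not a strict local extremum.)

degen


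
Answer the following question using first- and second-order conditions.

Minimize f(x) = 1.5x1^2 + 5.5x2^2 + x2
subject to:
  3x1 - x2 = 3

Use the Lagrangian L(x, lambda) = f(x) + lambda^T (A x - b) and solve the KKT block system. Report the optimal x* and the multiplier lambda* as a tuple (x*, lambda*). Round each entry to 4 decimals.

Form the Lagrangian:
  L(x, lambda) = (1/2) x^T Q x + c^T x + lambda^T (A x - b)
Stationarity (grad_x L = 0): Q x + c + A^T lambda = 0.
Primal feasibility: A x = b.

This gives the KKT block system:
  [ Q   A^T ] [ x     ]   [-c ]
  [ A    0  ] [ lambda ] = [ b ]

Solving the linear system:
  x*      = (0.9412, -0.1765)
  lambda* = (-0.9412)
  f(x*)   = 1.3235

x* = (0.9412, -0.1765), lambda* = (-0.9412)


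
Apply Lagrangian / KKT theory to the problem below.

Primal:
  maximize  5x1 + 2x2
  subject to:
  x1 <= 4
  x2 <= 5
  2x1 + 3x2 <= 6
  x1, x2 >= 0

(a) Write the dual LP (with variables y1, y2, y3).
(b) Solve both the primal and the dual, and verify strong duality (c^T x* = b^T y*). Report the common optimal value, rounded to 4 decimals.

The standard primal-dual pair for 'max c^T x s.t. A x <= b, x >= 0' is:
  Dual:  min b^T y  s.t.  A^T y >= c,  y >= 0.

So the dual LP is:
  minimize  4y1 + 5y2 + 6y3
  subject to:
    y1 + 2y3 >= 5
    y2 + 3y3 >= 2
    y1, y2, y3 >= 0

Solving the primal: x* = (3, 0).
  primal value c^T x* = 15.
Solving the dual: y* = (0, 0, 2.5).
  dual value b^T y* = 15.
Strong duality: c^T x* = b^T y*. Confirmed.

15


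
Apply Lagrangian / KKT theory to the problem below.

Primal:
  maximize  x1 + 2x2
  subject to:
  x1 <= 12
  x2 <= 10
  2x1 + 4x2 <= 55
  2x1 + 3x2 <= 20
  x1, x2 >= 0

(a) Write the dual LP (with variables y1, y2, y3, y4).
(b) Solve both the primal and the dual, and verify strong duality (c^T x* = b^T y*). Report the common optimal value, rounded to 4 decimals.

The standard primal-dual pair for 'max c^T x s.t. A x <= b, x >= 0' is:
  Dual:  min b^T y  s.t.  A^T y >= c,  y >= 0.

So the dual LP is:
  minimize  12y1 + 10y2 + 55y3 + 20y4
  subject to:
    y1 + 2y3 + 2y4 >= 1
    y2 + 4y3 + 3y4 >= 2
    y1, y2, y3, y4 >= 0

Solving the primal: x* = (0, 6.6667).
  primal value c^T x* = 13.3333.
Solving the dual: y* = (0, 0, 0, 0.6667).
  dual value b^T y* = 13.3333.
Strong duality: c^T x* = b^T y*. Confirmed.

13.3333


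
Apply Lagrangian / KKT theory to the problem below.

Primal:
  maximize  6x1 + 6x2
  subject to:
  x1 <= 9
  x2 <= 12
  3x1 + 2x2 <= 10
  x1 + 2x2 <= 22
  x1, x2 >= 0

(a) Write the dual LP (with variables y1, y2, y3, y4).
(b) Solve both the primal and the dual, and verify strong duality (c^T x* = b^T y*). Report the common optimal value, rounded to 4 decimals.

The standard primal-dual pair for 'max c^T x s.t. A x <= b, x >= 0' is:
  Dual:  min b^T y  s.t.  A^T y >= c,  y >= 0.

So the dual LP is:
  minimize  9y1 + 12y2 + 10y3 + 22y4
  subject to:
    y1 + 3y3 + y4 >= 6
    y2 + 2y3 + 2y4 >= 6
    y1, y2, y3, y4 >= 0

Solving the primal: x* = (0, 5).
  primal value c^T x* = 30.
Solving the dual: y* = (0, 0, 3, 0).
  dual value b^T y* = 30.
Strong duality: c^T x* = b^T y*. Confirmed.

30


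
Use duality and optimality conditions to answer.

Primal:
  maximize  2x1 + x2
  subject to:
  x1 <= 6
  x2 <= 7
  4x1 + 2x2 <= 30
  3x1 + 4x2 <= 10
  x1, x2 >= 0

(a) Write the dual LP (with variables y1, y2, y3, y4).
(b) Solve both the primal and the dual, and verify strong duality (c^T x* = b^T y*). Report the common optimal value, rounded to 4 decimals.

The standard primal-dual pair for 'max c^T x s.t. A x <= b, x >= 0' is:
  Dual:  min b^T y  s.t.  A^T y >= c,  y >= 0.

So the dual LP is:
  minimize  6y1 + 7y2 + 30y3 + 10y4
  subject to:
    y1 + 4y3 + 3y4 >= 2
    y2 + 2y3 + 4y4 >= 1
    y1, y2, y3, y4 >= 0

Solving the primal: x* = (3.3333, 0).
  primal value c^T x* = 6.6667.
Solving the dual: y* = (0, 0, 0, 0.6667).
  dual value b^T y* = 6.6667.
Strong duality: c^T x* = b^T y*. Confirmed.

6.6667


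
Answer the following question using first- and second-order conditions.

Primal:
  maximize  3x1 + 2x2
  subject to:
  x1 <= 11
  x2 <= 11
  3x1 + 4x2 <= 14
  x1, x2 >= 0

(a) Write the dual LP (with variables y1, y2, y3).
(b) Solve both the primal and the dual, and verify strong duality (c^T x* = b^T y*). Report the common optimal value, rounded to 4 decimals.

The standard primal-dual pair for 'max c^T x s.t. A x <= b, x >= 0' is:
  Dual:  min b^T y  s.t.  A^T y >= c,  y >= 0.

So the dual LP is:
  minimize  11y1 + 11y2 + 14y3
  subject to:
    y1 + 3y3 >= 3
    y2 + 4y3 >= 2
    y1, y2, y3 >= 0

Solving the primal: x* = (4.6667, 0).
  primal value c^T x* = 14.
Solving the dual: y* = (0, 0, 1).
  dual value b^T y* = 14.
Strong duality: c^T x* = b^T y*. Confirmed.

14


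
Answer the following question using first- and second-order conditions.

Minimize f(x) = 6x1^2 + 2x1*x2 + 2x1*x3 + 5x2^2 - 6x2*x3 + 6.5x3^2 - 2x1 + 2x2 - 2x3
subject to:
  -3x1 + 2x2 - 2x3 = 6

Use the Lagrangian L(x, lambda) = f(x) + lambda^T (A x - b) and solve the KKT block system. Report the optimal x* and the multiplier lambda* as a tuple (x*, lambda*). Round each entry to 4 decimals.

Form the Lagrangian:
  L(x, lambda) = (1/2) x^T Q x + c^T x + lambda^T (A x - b)
Stationarity (grad_x L = 0): Q x + c + A^T lambda = 0.
Primal feasibility: A x = b.

This gives the KKT block system:
  [ Q   A^T ] [ x     ]   [-c ]
  [ A    0  ] [ lambda ] = [ b ]

Solving the linear system:
  x*      = (-1.3082, 1.136, 0.0984)
  lambda* = (-5.0767)
  f(x*)   = 17.576

x* = (-1.3082, 1.136, 0.0984), lambda* = (-5.0767)


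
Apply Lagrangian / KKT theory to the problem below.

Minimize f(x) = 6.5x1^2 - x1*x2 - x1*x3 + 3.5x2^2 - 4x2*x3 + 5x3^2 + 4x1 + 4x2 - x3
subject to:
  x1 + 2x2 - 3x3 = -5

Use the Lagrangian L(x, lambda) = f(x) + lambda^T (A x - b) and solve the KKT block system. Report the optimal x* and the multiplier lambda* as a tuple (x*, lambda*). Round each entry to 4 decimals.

Form the Lagrangian:
  L(x, lambda) = (1/2) x^T Q x + c^T x + lambda^T (A x - b)
Stationarity (grad_x L = 0): Q x + c + A^T lambda = 0.
Primal feasibility: A x = b.

This gives the KKT block system:
  [ Q   A^T ] [ x     ]   [-c ]
  [ A    0  ] [ lambda ] = [ b ]

Solving the linear system:
  x*      = (-0.6403, -1.3542, 0.5504)
  lambda* = (3.5204)
  f(x*)   = 4.5368

x* = (-0.6403, -1.3542, 0.5504), lambda* = (3.5204)


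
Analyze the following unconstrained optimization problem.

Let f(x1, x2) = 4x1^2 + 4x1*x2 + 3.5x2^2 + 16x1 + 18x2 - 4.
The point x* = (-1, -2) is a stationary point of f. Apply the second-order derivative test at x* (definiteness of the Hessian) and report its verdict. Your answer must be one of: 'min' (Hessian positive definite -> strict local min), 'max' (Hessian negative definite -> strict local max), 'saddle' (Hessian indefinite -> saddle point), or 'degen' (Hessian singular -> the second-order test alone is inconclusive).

Compute the Hessian H = grad^2 f:
  H = [[8, 4], [4, 7]]
Verify stationarity: grad f(x*) = H x* + g = (0, 0).
Eigenvalues of H: 3.4689, 11.5311.
Both eigenvalues > 0, so H is positive definite -> x* is a strict local min.

min


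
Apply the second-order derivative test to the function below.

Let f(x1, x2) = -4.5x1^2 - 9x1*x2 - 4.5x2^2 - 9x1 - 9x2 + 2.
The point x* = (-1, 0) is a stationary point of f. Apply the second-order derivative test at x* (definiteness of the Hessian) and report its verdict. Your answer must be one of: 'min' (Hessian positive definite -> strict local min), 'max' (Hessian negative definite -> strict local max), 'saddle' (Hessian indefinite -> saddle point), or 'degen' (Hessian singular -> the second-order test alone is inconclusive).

Compute the Hessian H = grad^2 f:
  H = [[-9, -9], [-9, -9]]
Verify stationarity: grad f(x*) = H x* + g = (0, 0).
Eigenvalues of H: -18, 0.
H has a zero eigenvalue (singular; negative semidefinite but not definite), so H is neither positive definite, negative definite, nor indefinite. The second-order test alone is inconclusive -> degen.
(Indeed, f is constant along the null direction of H through x*, so x* is not a strict local extremum.)

degen


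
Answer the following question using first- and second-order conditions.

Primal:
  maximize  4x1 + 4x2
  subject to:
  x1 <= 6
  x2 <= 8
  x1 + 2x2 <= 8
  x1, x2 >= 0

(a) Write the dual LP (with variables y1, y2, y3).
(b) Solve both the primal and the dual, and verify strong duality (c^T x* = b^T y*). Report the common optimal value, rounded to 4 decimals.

The standard primal-dual pair for 'max c^T x s.t. A x <= b, x >= 0' is:
  Dual:  min b^T y  s.t.  A^T y >= c,  y >= 0.

So the dual LP is:
  minimize  6y1 + 8y2 + 8y3
  subject to:
    y1 + y3 >= 4
    y2 + 2y3 >= 4
    y1, y2, y3 >= 0

Solving the primal: x* = (6, 1).
  primal value c^T x* = 28.
Solving the dual: y* = (2, 0, 2).
  dual value b^T y* = 28.
Strong duality: c^T x* = b^T y*. Confirmed.

28


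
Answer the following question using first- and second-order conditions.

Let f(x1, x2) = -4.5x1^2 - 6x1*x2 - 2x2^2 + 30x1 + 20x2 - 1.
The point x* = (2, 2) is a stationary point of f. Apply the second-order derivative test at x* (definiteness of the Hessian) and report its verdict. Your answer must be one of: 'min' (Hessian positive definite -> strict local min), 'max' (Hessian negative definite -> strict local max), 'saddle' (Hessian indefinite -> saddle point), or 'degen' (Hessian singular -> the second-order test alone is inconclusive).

Compute the Hessian H = grad^2 f:
  H = [[-9, -6], [-6, -4]]
Verify stationarity: grad f(x*) = H x* + g = (0, 0).
Eigenvalues of H: -13, 0.
H has a zero eigenvalue (singular; negative semidefinite but not definite), so H is neither positive definite, negative definite, nor indefinite. The second-order test alone is inconclusive -> degen.
(Indeed, f is constant along the null direction of H through x*, so x* is not a strict local extremum.)

degen


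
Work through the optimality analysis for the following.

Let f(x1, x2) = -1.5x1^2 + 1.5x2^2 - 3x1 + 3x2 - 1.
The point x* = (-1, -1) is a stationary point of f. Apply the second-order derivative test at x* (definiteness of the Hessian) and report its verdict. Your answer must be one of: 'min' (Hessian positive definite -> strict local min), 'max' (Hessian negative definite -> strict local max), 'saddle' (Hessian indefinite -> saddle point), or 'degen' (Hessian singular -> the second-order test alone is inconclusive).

Compute the Hessian H = grad^2 f:
  H = [[-3, 0], [0, 3]]
Verify stationarity: grad f(x*) = H x* + g = (0, 0).
Eigenvalues of H: -3, 3.
Eigenvalues have mixed signs, so H is indefinite -> x* is a saddle point.

saddle


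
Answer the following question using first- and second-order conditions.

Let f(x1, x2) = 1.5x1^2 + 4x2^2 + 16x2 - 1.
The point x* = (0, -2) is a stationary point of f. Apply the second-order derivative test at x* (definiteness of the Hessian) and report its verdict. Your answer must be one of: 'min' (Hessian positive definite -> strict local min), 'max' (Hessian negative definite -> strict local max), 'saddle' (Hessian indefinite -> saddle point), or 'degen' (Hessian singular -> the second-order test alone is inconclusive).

Compute the Hessian H = grad^2 f:
  H = [[3, 0], [0, 8]]
Verify stationarity: grad f(x*) = H x* + g = (0, 0).
Eigenvalues of H: 3, 8.
Both eigenvalues > 0, so H is positive definite -> x* is a strict local min.

min


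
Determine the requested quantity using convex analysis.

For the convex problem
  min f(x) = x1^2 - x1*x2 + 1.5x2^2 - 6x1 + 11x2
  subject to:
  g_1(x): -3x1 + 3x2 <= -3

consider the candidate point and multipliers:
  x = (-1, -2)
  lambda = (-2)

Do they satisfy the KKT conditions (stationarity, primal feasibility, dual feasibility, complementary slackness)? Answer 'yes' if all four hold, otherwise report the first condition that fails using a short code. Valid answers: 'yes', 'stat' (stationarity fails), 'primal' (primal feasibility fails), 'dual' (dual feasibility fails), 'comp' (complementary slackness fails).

Gradient of f: grad f(x) = Q x + c = (-6, 6)
Constraint values g_i(x) = a_i^T x - b_i:
  g_1((-1, -2)) = 0
Stationarity residual: grad f(x) + sum_i lambda_i a_i = (0, 0)
  -> stationarity OK
Primal feasibility (all g_i <= 0): OK
Dual feasibility (all lambda_i >= 0): FAILS
Complementary slackness (lambda_i * g_i(x) = 0 for all i): OK

Verdict: the first failing condition is dual_feasibility -> dual.

dual


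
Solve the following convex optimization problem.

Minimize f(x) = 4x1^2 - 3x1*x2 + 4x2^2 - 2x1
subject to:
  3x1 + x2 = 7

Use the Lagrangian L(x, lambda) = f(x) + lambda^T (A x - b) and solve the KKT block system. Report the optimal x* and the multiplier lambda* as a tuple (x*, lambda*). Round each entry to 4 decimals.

Form the Lagrangian:
  L(x, lambda) = (1/2) x^T Q x + c^T x + lambda^T (A x - b)
Stationarity (grad_x L = 0): Q x + c + A^T lambda = 0.
Primal feasibility: A x = b.

This gives the KKT block system:
  [ Q   A^T ] [ x     ]   [-c ]
  [ A    0  ] [ lambda ] = [ b ]

Solving the linear system:
  x*      = (1.949, 1.1531)
  lambda* = (-3.3776)
  f(x*)   = 9.8724

x* = (1.949, 1.1531), lambda* = (-3.3776)


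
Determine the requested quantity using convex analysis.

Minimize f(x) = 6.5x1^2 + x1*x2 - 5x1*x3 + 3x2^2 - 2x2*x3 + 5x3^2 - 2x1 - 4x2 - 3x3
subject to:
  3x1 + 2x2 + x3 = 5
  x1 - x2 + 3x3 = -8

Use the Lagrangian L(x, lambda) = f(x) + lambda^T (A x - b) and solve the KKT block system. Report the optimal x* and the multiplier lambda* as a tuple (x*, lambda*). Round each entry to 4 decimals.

Form the Lagrangian:
  L(x, lambda) = (1/2) x^T Q x + c^T x + lambda^T (A x - b)
Stationarity (grad_x L = 0): Q x + c + A^T lambda = 0.
Primal feasibility: A x = b.

This gives the KKT block system:
  [ Q   A^T ] [ x     ]   [-c ]
  [ A    0  ] [ lambda ] = [ b ]

Solving the linear system:
  x*      = (-0.2053, 3.5204, -1.4248)
  lambda* = (-5.1483, 9.47)
  f(x*)   = 46.0523

x* = (-0.2053, 3.5204, -1.4248), lambda* = (-5.1483, 9.47)


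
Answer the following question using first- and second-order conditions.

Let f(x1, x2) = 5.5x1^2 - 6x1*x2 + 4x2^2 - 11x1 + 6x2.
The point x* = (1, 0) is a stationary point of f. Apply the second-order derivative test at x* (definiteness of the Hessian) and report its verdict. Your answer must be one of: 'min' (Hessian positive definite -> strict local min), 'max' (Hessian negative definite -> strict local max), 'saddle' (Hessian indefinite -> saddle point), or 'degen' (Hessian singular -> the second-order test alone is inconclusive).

Compute the Hessian H = grad^2 f:
  H = [[11, -6], [-6, 8]]
Verify stationarity: grad f(x*) = H x* + g = (0, 0).
Eigenvalues of H: 3.3153, 15.6847.
Both eigenvalues > 0, so H is positive definite -> x* is a strict local min.

min


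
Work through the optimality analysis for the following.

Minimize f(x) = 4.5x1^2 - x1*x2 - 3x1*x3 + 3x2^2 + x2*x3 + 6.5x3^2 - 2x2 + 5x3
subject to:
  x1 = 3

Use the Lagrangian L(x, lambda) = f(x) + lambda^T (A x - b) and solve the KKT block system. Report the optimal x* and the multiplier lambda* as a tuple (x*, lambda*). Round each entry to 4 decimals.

Form the Lagrangian:
  L(x, lambda) = (1/2) x^T Q x + c^T x + lambda^T (A x - b)
Stationarity (grad_x L = 0): Q x + c + A^T lambda = 0.
Primal feasibility: A x = b.

This gives the KKT block system:
  [ Q   A^T ] [ x     ]   [-c ]
  [ A    0  ] [ lambda ] = [ b ]

Solving the linear system:
  x*      = (3, 0.7922, 0.2468)
  lambda* = (-25.4675)
  f(x*)   = 38.026

x* = (3, 0.7922, 0.2468), lambda* = (-25.4675)


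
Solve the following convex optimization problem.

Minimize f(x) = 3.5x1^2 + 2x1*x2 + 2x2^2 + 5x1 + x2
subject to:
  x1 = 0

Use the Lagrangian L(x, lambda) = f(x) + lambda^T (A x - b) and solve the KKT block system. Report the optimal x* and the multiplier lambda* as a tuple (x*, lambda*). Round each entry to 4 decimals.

Form the Lagrangian:
  L(x, lambda) = (1/2) x^T Q x + c^T x + lambda^T (A x - b)
Stationarity (grad_x L = 0): Q x + c + A^T lambda = 0.
Primal feasibility: A x = b.

This gives the KKT block system:
  [ Q   A^T ] [ x     ]   [-c ]
  [ A    0  ] [ lambda ] = [ b ]

Solving the linear system:
  x*      = (0, -0.25)
  lambda* = (-4.5)
  f(x*)   = -0.125

x* = (0, -0.25), lambda* = (-4.5)


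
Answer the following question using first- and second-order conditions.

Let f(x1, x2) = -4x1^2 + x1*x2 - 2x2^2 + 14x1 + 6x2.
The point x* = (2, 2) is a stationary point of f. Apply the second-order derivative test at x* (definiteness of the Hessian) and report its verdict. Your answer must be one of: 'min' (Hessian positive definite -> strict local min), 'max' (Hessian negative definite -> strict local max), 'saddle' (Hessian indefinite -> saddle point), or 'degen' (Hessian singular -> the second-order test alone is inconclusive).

Compute the Hessian H = grad^2 f:
  H = [[-8, 1], [1, -4]]
Verify stationarity: grad f(x*) = H x* + g = (0, 0).
Eigenvalues of H: -8.2361, -3.7639.
Both eigenvalues < 0, so H is negative definite -> x* is a strict local max.

max


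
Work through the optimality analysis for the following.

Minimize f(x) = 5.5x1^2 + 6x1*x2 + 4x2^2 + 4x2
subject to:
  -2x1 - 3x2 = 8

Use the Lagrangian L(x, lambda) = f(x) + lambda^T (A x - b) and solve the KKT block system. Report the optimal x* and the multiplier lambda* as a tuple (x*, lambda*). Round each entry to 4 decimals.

Form the Lagrangian:
  L(x, lambda) = (1/2) x^T Q x + c^T x + lambda^T (A x - b)
Stationarity (grad_x L = 0): Q x + c + A^T lambda = 0.
Primal feasibility: A x = b.

This gives the KKT block system:
  [ Q   A^T ] [ x     ]   [-c ]
  [ A    0  ] [ lambda ] = [ b ]

Solving the linear system:
  x*      = (0.678, -3.1186)
  lambda* = (-5.6271)
  f(x*)   = 16.2712

x* = (0.678, -3.1186), lambda* = (-5.6271)


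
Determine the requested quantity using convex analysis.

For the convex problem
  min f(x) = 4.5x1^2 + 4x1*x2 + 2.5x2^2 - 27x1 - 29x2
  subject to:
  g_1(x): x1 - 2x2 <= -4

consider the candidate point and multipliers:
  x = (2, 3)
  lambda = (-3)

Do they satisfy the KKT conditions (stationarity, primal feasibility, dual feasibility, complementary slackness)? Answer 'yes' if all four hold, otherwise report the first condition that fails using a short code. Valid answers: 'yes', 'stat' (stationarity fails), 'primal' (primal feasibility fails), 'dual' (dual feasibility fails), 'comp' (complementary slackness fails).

Gradient of f: grad f(x) = Q x + c = (3, -6)
Constraint values g_i(x) = a_i^T x - b_i:
  g_1((2, 3)) = 0
Stationarity residual: grad f(x) + sum_i lambda_i a_i = (0, 0)
  -> stationarity OK
Primal feasibility (all g_i <= 0): OK
Dual feasibility (all lambda_i >= 0): FAILS
Complementary slackness (lambda_i * g_i(x) = 0 for all i): OK

Verdict: the first failing condition is dual_feasibility -> dual.

dual
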